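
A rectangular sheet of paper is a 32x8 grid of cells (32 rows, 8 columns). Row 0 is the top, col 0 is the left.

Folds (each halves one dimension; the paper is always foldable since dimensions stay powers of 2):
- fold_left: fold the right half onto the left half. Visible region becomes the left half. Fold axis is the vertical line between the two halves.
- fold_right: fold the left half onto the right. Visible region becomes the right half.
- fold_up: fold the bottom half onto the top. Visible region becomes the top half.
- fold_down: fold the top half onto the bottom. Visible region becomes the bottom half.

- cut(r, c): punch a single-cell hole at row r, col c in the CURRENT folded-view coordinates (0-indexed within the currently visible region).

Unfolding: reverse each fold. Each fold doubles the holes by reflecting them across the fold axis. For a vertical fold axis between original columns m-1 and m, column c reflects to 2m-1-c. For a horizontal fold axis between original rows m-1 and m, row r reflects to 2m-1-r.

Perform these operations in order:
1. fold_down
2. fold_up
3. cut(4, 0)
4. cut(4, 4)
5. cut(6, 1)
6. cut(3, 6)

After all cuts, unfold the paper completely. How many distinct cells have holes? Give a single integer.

Answer: 16

Derivation:
Op 1 fold_down: fold axis h@16; visible region now rows[16,32) x cols[0,8) = 16x8
Op 2 fold_up: fold axis h@24; visible region now rows[16,24) x cols[0,8) = 8x8
Op 3 cut(4, 0): punch at orig (20,0); cuts so far [(20, 0)]; region rows[16,24) x cols[0,8) = 8x8
Op 4 cut(4, 4): punch at orig (20,4); cuts so far [(20, 0), (20, 4)]; region rows[16,24) x cols[0,8) = 8x8
Op 5 cut(6, 1): punch at orig (22,1); cuts so far [(20, 0), (20, 4), (22, 1)]; region rows[16,24) x cols[0,8) = 8x8
Op 6 cut(3, 6): punch at orig (19,6); cuts so far [(19, 6), (20, 0), (20, 4), (22, 1)]; region rows[16,24) x cols[0,8) = 8x8
Unfold 1 (reflect across h@24): 8 holes -> [(19, 6), (20, 0), (20, 4), (22, 1), (25, 1), (27, 0), (27, 4), (28, 6)]
Unfold 2 (reflect across h@16): 16 holes -> [(3, 6), (4, 0), (4, 4), (6, 1), (9, 1), (11, 0), (11, 4), (12, 6), (19, 6), (20, 0), (20, 4), (22, 1), (25, 1), (27, 0), (27, 4), (28, 6)]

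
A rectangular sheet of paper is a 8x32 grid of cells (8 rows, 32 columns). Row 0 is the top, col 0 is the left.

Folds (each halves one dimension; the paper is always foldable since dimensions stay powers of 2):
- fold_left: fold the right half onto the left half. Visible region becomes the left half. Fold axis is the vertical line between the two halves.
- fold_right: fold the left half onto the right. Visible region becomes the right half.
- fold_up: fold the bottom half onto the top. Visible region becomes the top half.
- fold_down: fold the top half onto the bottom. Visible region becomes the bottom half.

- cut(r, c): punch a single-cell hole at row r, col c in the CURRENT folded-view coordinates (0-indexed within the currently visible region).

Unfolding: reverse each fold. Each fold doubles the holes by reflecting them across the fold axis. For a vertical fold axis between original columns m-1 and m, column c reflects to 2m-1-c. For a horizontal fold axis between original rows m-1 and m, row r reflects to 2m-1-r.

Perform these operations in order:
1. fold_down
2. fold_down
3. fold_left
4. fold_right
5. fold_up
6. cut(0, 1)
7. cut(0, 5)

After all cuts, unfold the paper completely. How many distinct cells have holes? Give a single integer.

Answer: 64

Derivation:
Op 1 fold_down: fold axis h@4; visible region now rows[4,8) x cols[0,32) = 4x32
Op 2 fold_down: fold axis h@6; visible region now rows[6,8) x cols[0,32) = 2x32
Op 3 fold_left: fold axis v@16; visible region now rows[6,8) x cols[0,16) = 2x16
Op 4 fold_right: fold axis v@8; visible region now rows[6,8) x cols[8,16) = 2x8
Op 5 fold_up: fold axis h@7; visible region now rows[6,7) x cols[8,16) = 1x8
Op 6 cut(0, 1): punch at orig (6,9); cuts so far [(6, 9)]; region rows[6,7) x cols[8,16) = 1x8
Op 7 cut(0, 5): punch at orig (6,13); cuts so far [(6, 9), (6, 13)]; region rows[6,7) x cols[8,16) = 1x8
Unfold 1 (reflect across h@7): 4 holes -> [(6, 9), (6, 13), (7, 9), (7, 13)]
Unfold 2 (reflect across v@8): 8 holes -> [(6, 2), (6, 6), (6, 9), (6, 13), (7, 2), (7, 6), (7, 9), (7, 13)]
Unfold 3 (reflect across v@16): 16 holes -> [(6, 2), (6, 6), (6, 9), (6, 13), (6, 18), (6, 22), (6, 25), (6, 29), (7, 2), (7, 6), (7, 9), (7, 13), (7, 18), (7, 22), (7, 25), (7, 29)]
Unfold 4 (reflect across h@6): 32 holes -> [(4, 2), (4, 6), (4, 9), (4, 13), (4, 18), (4, 22), (4, 25), (4, 29), (5, 2), (5, 6), (5, 9), (5, 13), (5, 18), (5, 22), (5, 25), (5, 29), (6, 2), (6, 6), (6, 9), (6, 13), (6, 18), (6, 22), (6, 25), (6, 29), (7, 2), (7, 6), (7, 9), (7, 13), (7, 18), (7, 22), (7, 25), (7, 29)]
Unfold 5 (reflect across h@4): 64 holes -> [(0, 2), (0, 6), (0, 9), (0, 13), (0, 18), (0, 22), (0, 25), (0, 29), (1, 2), (1, 6), (1, 9), (1, 13), (1, 18), (1, 22), (1, 25), (1, 29), (2, 2), (2, 6), (2, 9), (2, 13), (2, 18), (2, 22), (2, 25), (2, 29), (3, 2), (3, 6), (3, 9), (3, 13), (3, 18), (3, 22), (3, 25), (3, 29), (4, 2), (4, 6), (4, 9), (4, 13), (4, 18), (4, 22), (4, 25), (4, 29), (5, 2), (5, 6), (5, 9), (5, 13), (5, 18), (5, 22), (5, 25), (5, 29), (6, 2), (6, 6), (6, 9), (6, 13), (6, 18), (6, 22), (6, 25), (6, 29), (7, 2), (7, 6), (7, 9), (7, 13), (7, 18), (7, 22), (7, 25), (7, 29)]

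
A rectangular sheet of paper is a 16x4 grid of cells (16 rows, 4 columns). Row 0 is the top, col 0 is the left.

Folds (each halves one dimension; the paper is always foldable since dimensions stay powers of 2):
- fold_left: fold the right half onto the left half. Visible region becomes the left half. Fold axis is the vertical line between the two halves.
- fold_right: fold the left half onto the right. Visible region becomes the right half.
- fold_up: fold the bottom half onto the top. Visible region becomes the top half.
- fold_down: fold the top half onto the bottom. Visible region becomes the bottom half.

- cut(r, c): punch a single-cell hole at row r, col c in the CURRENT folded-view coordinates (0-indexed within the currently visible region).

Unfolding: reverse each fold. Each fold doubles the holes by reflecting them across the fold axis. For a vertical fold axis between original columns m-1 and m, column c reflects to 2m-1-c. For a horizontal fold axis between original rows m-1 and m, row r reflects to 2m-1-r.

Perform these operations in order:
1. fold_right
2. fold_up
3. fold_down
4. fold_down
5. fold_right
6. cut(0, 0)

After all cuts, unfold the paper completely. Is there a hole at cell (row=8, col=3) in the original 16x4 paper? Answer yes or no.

Answer: no

Derivation:
Op 1 fold_right: fold axis v@2; visible region now rows[0,16) x cols[2,4) = 16x2
Op 2 fold_up: fold axis h@8; visible region now rows[0,8) x cols[2,4) = 8x2
Op 3 fold_down: fold axis h@4; visible region now rows[4,8) x cols[2,4) = 4x2
Op 4 fold_down: fold axis h@6; visible region now rows[6,8) x cols[2,4) = 2x2
Op 5 fold_right: fold axis v@3; visible region now rows[6,8) x cols[3,4) = 2x1
Op 6 cut(0, 0): punch at orig (6,3); cuts so far [(6, 3)]; region rows[6,8) x cols[3,4) = 2x1
Unfold 1 (reflect across v@3): 2 holes -> [(6, 2), (6, 3)]
Unfold 2 (reflect across h@6): 4 holes -> [(5, 2), (5, 3), (6, 2), (6, 3)]
Unfold 3 (reflect across h@4): 8 holes -> [(1, 2), (1, 3), (2, 2), (2, 3), (5, 2), (5, 3), (6, 2), (6, 3)]
Unfold 4 (reflect across h@8): 16 holes -> [(1, 2), (1, 3), (2, 2), (2, 3), (5, 2), (5, 3), (6, 2), (6, 3), (9, 2), (9, 3), (10, 2), (10, 3), (13, 2), (13, 3), (14, 2), (14, 3)]
Unfold 5 (reflect across v@2): 32 holes -> [(1, 0), (1, 1), (1, 2), (1, 3), (2, 0), (2, 1), (2, 2), (2, 3), (5, 0), (5, 1), (5, 2), (5, 3), (6, 0), (6, 1), (6, 2), (6, 3), (9, 0), (9, 1), (9, 2), (9, 3), (10, 0), (10, 1), (10, 2), (10, 3), (13, 0), (13, 1), (13, 2), (13, 3), (14, 0), (14, 1), (14, 2), (14, 3)]
Holes: [(1, 0), (1, 1), (1, 2), (1, 3), (2, 0), (2, 1), (2, 2), (2, 3), (5, 0), (5, 1), (5, 2), (5, 3), (6, 0), (6, 1), (6, 2), (6, 3), (9, 0), (9, 1), (9, 2), (9, 3), (10, 0), (10, 1), (10, 2), (10, 3), (13, 0), (13, 1), (13, 2), (13, 3), (14, 0), (14, 1), (14, 2), (14, 3)]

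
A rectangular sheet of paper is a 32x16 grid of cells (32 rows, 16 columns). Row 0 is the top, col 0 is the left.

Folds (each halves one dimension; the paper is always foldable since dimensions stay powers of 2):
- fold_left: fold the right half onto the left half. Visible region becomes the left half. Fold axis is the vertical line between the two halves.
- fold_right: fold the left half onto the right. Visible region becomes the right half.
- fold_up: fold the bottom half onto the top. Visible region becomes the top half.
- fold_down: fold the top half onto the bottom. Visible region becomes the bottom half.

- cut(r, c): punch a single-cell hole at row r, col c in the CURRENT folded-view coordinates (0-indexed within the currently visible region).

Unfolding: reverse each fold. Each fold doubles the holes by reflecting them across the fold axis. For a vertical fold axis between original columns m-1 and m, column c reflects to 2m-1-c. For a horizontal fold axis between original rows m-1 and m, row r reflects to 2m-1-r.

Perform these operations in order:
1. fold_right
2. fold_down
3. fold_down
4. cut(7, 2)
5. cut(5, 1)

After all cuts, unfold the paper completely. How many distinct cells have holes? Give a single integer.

Answer: 16

Derivation:
Op 1 fold_right: fold axis v@8; visible region now rows[0,32) x cols[8,16) = 32x8
Op 2 fold_down: fold axis h@16; visible region now rows[16,32) x cols[8,16) = 16x8
Op 3 fold_down: fold axis h@24; visible region now rows[24,32) x cols[8,16) = 8x8
Op 4 cut(7, 2): punch at orig (31,10); cuts so far [(31, 10)]; region rows[24,32) x cols[8,16) = 8x8
Op 5 cut(5, 1): punch at orig (29,9); cuts so far [(29, 9), (31, 10)]; region rows[24,32) x cols[8,16) = 8x8
Unfold 1 (reflect across h@24): 4 holes -> [(16, 10), (18, 9), (29, 9), (31, 10)]
Unfold 2 (reflect across h@16): 8 holes -> [(0, 10), (2, 9), (13, 9), (15, 10), (16, 10), (18, 9), (29, 9), (31, 10)]
Unfold 3 (reflect across v@8): 16 holes -> [(0, 5), (0, 10), (2, 6), (2, 9), (13, 6), (13, 9), (15, 5), (15, 10), (16, 5), (16, 10), (18, 6), (18, 9), (29, 6), (29, 9), (31, 5), (31, 10)]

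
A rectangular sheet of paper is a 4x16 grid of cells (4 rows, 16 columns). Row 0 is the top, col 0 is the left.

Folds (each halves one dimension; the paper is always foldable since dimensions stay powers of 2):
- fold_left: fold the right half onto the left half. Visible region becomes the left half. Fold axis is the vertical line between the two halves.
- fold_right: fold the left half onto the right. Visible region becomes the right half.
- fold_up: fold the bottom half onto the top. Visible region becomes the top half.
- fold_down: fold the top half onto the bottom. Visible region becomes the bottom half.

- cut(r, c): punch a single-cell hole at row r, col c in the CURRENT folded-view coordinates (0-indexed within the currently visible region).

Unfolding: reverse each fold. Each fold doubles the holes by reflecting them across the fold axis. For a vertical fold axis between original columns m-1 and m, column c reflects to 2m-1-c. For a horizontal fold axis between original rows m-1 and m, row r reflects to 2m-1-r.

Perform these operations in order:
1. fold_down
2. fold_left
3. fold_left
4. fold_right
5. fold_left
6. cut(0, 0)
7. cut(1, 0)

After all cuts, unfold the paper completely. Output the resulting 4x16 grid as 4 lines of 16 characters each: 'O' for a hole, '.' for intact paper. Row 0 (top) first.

Answer: OOOOOOOOOOOOOOOO
OOOOOOOOOOOOOOOO
OOOOOOOOOOOOOOOO
OOOOOOOOOOOOOOOO

Derivation:
Op 1 fold_down: fold axis h@2; visible region now rows[2,4) x cols[0,16) = 2x16
Op 2 fold_left: fold axis v@8; visible region now rows[2,4) x cols[0,8) = 2x8
Op 3 fold_left: fold axis v@4; visible region now rows[2,4) x cols[0,4) = 2x4
Op 4 fold_right: fold axis v@2; visible region now rows[2,4) x cols[2,4) = 2x2
Op 5 fold_left: fold axis v@3; visible region now rows[2,4) x cols[2,3) = 2x1
Op 6 cut(0, 0): punch at orig (2,2); cuts so far [(2, 2)]; region rows[2,4) x cols[2,3) = 2x1
Op 7 cut(1, 0): punch at orig (3,2); cuts so far [(2, 2), (3, 2)]; region rows[2,4) x cols[2,3) = 2x1
Unfold 1 (reflect across v@3): 4 holes -> [(2, 2), (2, 3), (3, 2), (3, 3)]
Unfold 2 (reflect across v@2): 8 holes -> [(2, 0), (2, 1), (2, 2), (2, 3), (3, 0), (3, 1), (3, 2), (3, 3)]
Unfold 3 (reflect across v@4): 16 holes -> [(2, 0), (2, 1), (2, 2), (2, 3), (2, 4), (2, 5), (2, 6), (2, 7), (3, 0), (3, 1), (3, 2), (3, 3), (3, 4), (3, 5), (3, 6), (3, 7)]
Unfold 4 (reflect across v@8): 32 holes -> [(2, 0), (2, 1), (2, 2), (2, 3), (2, 4), (2, 5), (2, 6), (2, 7), (2, 8), (2, 9), (2, 10), (2, 11), (2, 12), (2, 13), (2, 14), (2, 15), (3, 0), (3, 1), (3, 2), (3, 3), (3, 4), (3, 5), (3, 6), (3, 7), (3, 8), (3, 9), (3, 10), (3, 11), (3, 12), (3, 13), (3, 14), (3, 15)]
Unfold 5 (reflect across h@2): 64 holes -> [(0, 0), (0, 1), (0, 2), (0, 3), (0, 4), (0, 5), (0, 6), (0, 7), (0, 8), (0, 9), (0, 10), (0, 11), (0, 12), (0, 13), (0, 14), (0, 15), (1, 0), (1, 1), (1, 2), (1, 3), (1, 4), (1, 5), (1, 6), (1, 7), (1, 8), (1, 9), (1, 10), (1, 11), (1, 12), (1, 13), (1, 14), (1, 15), (2, 0), (2, 1), (2, 2), (2, 3), (2, 4), (2, 5), (2, 6), (2, 7), (2, 8), (2, 9), (2, 10), (2, 11), (2, 12), (2, 13), (2, 14), (2, 15), (3, 0), (3, 1), (3, 2), (3, 3), (3, 4), (3, 5), (3, 6), (3, 7), (3, 8), (3, 9), (3, 10), (3, 11), (3, 12), (3, 13), (3, 14), (3, 15)]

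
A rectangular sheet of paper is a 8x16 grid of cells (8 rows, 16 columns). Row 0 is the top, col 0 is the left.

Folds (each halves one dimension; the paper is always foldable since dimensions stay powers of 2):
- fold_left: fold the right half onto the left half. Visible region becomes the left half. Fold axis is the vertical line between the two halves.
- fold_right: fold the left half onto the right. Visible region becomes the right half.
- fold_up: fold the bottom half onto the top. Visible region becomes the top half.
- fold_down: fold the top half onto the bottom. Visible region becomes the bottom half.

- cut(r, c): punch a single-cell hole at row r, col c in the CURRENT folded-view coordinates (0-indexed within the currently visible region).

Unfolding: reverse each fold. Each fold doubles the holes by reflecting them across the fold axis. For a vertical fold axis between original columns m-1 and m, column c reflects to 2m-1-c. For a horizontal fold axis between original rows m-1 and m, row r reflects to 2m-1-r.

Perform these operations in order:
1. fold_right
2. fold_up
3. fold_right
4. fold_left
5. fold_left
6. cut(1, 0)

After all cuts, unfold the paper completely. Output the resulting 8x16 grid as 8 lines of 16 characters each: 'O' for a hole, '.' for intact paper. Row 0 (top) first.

Op 1 fold_right: fold axis v@8; visible region now rows[0,8) x cols[8,16) = 8x8
Op 2 fold_up: fold axis h@4; visible region now rows[0,4) x cols[8,16) = 4x8
Op 3 fold_right: fold axis v@12; visible region now rows[0,4) x cols[12,16) = 4x4
Op 4 fold_left: fold axis v@14; visible region now rows[0,4) x cols[12,14) = 4x2
Op 5 fold_left: fold axis v@13; visible region now rows[0,4) x cols[12,13) = 4x1
Op 6 cut(1, 0): punch at orig (1,12); cuts so far [(1, 12)]; region rows[0,4) x cols[12,13) = 4x1
Unfold 1 (reflect across v@13): 2 holes -> [(1, 12), (1, 13)]
Unfold 2 (reflect across v@14): 4 holes -> [(1, 12), (1, 13), (1, 14), (1, 15)]
Unfold 3 (reflect across v@12): 8 holes -> [(1, 8), (1, 9), (1, 10), (1, 11), (1, 12), (1, 13), (1, 14), (1, 15)]
Unfold 4 (reflect across h@4): 16 holes -> [(1, 8), (1, 9), (1, 10), (1, 11), (1, 12), (1, 13), (1, 14), (1, 15), (6, 8), (6, 9), (6, 10), (6, 11), (6, 12), (6, 13), (6, 14), (6, 15)]
Unfold 5 (reflect across v@8): 32 holes -> [(1, 0), (1, 1), (1, 2), (1, 3), (1, 4), (1, 5), (1, 6), (1, 7), (1, 8), (1, 9), (1, 10), (1, 11), (1, 12), (1, 13), (1, 14), (1, 15), (6, 0), (6, 1), (6, 2), (6, 3), (6, 4), (6, 5), (6, 6), (6, 7), (6, 8), (6, 9), (6, 10), (6, 11), (6, 12), (6, 13), (6, 14), (6, 15)]

Answer: ................
OOOOOOOOOOOOOOOO
................
................
................
................
OOOOOOOOOOOOOOOO
................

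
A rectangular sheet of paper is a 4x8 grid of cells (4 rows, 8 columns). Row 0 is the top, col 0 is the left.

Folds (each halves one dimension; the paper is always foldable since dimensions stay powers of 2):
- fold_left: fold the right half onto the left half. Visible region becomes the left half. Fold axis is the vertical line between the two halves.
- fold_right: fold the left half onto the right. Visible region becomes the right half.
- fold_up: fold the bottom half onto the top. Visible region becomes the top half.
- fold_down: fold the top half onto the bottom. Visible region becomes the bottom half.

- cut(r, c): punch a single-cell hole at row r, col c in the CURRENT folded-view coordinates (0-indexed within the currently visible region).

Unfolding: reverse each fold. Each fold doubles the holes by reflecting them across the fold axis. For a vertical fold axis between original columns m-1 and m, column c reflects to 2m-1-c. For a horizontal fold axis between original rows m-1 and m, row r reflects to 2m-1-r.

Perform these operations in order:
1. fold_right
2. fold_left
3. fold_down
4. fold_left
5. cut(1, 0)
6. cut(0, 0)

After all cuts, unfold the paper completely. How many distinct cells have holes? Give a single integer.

Answer: 32

Derivation:
Op 1 fold_right: fold axis v@4; visible region now rows[0,4) x cols[4,8) = 4x4
Op 2 fold_left: fold axis v@6; visible region now rows[0,4) x cols[4,6) = 4x2
Op 3 fold_down: fold axis h@2; visible region now rows[2,4) x cols[4,6) = 2x2
Op 4 fold_left: fold axis v@5; visible region now rows[2,4) x cols[4,5) = 2x1
Op 5 cut(1, 0): punch at orig (3,4); cuts so far [(3, 4)]; region rows[2,4) x cols[4,5) = 2x1
Op 6 cut(0, 0): punch at orig (2,4); cuts so far [(2, 4), (3, 4)]; region rows[2,4) x cols[4,5) = 2x1
Unfold 1 (reflect across v@5): 4 holes -> [(2, 4), (2, 5), (3, 4), (3, 5)]
Unfold 2 (reflect across h@2): 8 holes -> [(0, 4), (0, 5), (1, 4), (1, 5), (2, 4), (2, 5), (3, 4), (3, 5)]
Unfold 3 (reflect across v@6): 16 holes -> [(0, 4), (0, 5), (0, 6), (0, 7), (1, 4), (1, 5), (1, 6), (1, 7), (2, 4), (2, 5), (2, 6), (2, 7), (3, 4), (3, 5), (3, 6), (3, 7)]
Unfold 4 (reflect across v@4): 32 holes -> [(0, 0), (0, 1), (0, 2), (0, 3), (0, 4), (0, 5), (0, 6), (0, 7), (1, 0), (1, 1), (1, 2), (1, 3), (1, 4), (1, 5), (1, 6), (1, 7), (2, 0), (2, 1), (2, 2), (2, 3), (2, 4), (2, 5), (2, 6), (2, 7), (3, 0), (3, 1), (3, 2), (3, 3), (3, 4), (3, 5), (3, 6), (3, 7)]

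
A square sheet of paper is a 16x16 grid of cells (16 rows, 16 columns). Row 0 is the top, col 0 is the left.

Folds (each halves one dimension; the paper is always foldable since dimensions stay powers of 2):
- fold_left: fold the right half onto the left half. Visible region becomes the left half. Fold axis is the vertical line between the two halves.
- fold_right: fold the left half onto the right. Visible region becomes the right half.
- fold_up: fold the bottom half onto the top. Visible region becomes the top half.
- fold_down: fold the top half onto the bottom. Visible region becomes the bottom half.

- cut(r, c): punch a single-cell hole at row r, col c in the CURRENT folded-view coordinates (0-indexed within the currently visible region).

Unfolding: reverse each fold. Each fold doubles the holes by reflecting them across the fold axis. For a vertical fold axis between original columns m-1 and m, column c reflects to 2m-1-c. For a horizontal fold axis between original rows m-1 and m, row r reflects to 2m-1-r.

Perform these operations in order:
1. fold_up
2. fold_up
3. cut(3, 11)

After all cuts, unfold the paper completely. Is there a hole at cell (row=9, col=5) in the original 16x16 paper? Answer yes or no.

Answer: no

Derivation:
Op 1 fold_up: fold axis h@8; visible region now rows[0,8) x cols[0,16) = 8x16
Op 2 fold_up: fold axis h@4; visible region now rows[0,4) x cols[0,16) = 4x16
Op 3 cut(3, 11): punch at orig (3,11); cuts so far [(3, 11)]; region rows[0,4) x cols[0,16) = 4x16
Unfold 1 (reflect across h@4): 2 holes -> [(3, 11), (4, 11)]
Unfold 2 (reflect across h@8): 4 holes -> [(3, 11), (4, 11), (11, 11), (12, 11)]
Holes: [(3, 11), (4, 11), (11, 11), (12, 11)]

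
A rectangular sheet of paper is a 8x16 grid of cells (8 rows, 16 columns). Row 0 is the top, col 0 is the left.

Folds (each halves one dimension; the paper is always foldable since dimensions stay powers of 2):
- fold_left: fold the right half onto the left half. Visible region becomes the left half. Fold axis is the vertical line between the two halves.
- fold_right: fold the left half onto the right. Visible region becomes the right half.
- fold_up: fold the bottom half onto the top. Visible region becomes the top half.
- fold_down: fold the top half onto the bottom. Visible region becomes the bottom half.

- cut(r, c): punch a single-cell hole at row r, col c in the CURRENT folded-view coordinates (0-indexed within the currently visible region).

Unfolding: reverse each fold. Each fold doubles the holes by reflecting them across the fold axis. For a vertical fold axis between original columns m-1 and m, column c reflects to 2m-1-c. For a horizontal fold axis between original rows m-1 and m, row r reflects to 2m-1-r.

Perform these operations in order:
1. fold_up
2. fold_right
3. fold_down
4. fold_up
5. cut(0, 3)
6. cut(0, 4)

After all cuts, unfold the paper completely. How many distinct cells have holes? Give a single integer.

Op 1 fold_up: fold axis h@4; visible region now rows[0,4) x cols[0,16) = 4x16
Op 2 fold_right: fold axis v@8; visible region now rows[0,4) x cols[8,16) = 4x8
Op 3 fold_down: fold axis h@2; visible region now rows[2,4) x cols[8,16) = 2x8
Op 4 fold_up: fold axis h@3; visible region now rows[2,3) x cols[8,16) = 1x8
Op 5 cut(0, 3): punch at orig (2,11); cuts so far [(2, 11)]; region rows[2,3) x cols[8,16) = 1x8
Op 6 cut(0, 4): punch at orig (2,12); cuts so far [(2, 11), (2, 12)]; region rows[2,3) x cols[8,16) = 1x8
Unfold 1 (reflect across h@3): 4 holes -> [(2, 11), (2, 12), (3, 11), (3, 12)]
Unfold 2 (reflect across h@2): 8 holes -> [(0, 11), (0, 12), (1, 11), (1, 12), (2, 11), (2, 12), (3, 11), (3, 12)]
Unfold 3 (reflect across v@8): 16 holes -> [(0, 3), (0, 4), (0, 11), (0, 12), (1, 3), (1, 4), (1, 11), (1, 12), (2, 3), (2, 4), (2, 11), (2, 12), (3, 3), (3, 4), (3, 11), (3, 12)]
Unfold 4 (reflect across h@4): 32 holes -> [(0, 3), (0, 4), (0, 11), (0, 12), (1, 3), (1, 4), (1, 11), (1, 12), (2, 3), (2, 4), (2, 11), (2, 12), (3, 3), (3, 4), (3, 11), (3, 12), (4, 3), (4, 4), (4, 11), (4, 12), (5, 3), (5, 4), (5, 11), (5, 12), (6, 3), (6, 4), (6, 11), (6, 12), (7, 3), (7, 4), (7, 11), (7, 12)]

Answer: 32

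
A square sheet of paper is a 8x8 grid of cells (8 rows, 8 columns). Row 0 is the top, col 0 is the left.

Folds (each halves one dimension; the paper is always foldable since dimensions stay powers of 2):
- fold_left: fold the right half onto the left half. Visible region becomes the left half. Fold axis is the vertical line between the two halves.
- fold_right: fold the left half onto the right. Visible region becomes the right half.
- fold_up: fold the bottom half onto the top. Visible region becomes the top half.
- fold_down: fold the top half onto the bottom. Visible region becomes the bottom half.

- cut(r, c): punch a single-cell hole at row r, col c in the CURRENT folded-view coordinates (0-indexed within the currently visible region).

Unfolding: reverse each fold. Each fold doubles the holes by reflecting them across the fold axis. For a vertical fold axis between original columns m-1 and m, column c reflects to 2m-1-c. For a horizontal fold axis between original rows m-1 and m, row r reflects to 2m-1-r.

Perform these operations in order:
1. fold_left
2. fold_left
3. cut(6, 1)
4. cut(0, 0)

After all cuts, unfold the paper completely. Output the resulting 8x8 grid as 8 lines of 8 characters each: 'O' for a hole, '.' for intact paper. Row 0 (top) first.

Op 1 fold_left: fold axis v@4; visible region now rows[0,8) x cols[0,4) = 8x4
Op 2 fold_left: fold axis v@2; visible region now rows[0,8) x cols[0,2) = 8x2
Op 3 cut(6, 1): punch at orig (6,1); cuts so far [(6, 1)]; region rows[0,8) x cols[0,2) = 8x2
Op 4 cut(0, 0): punch at orig (0,0); cuts so far [(0, 0), (6, 1)]; region rows[0,8) x cols[0,2) = 8x2
Unfold 1 (reflect across v@2): 4 holes -> [(0, 0), (0, 3), (6, 1), (6, 2)]
Unfold 2 (reflect across v@4): 8 holes -> [(0, 0), (0, 3), (0, 4), (0, 7), (6, 1), (6, 2), (6, 5), (6, 6)]

Answer: O..OO..O
........
........
........
........
........
.OO..OO.
........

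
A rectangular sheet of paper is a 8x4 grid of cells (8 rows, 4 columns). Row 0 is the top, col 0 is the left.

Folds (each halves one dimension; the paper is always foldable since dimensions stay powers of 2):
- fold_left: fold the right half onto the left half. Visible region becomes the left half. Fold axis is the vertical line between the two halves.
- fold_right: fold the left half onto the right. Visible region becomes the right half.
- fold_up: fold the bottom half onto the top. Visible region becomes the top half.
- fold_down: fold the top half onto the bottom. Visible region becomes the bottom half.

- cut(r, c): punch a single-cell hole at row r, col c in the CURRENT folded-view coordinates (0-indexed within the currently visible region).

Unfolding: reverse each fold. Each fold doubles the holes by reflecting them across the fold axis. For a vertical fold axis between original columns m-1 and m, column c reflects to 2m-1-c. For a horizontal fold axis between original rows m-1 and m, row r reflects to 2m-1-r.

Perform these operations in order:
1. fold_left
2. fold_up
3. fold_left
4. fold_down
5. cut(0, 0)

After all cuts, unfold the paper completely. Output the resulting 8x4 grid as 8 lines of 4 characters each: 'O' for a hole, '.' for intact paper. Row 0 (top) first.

Op 1 fold_left: fold axis v@2; visible region now rows[0,8) x cols[0,2) = 8x2
Op 2 fold_up: fold axis h@4; visible region now rows[0,4) x cols[0,2) = 4x2
Op 3 fold_left: fold axis v@1; visible region now rows[0,4) x cols[0,1) = 4x1
Op 4 fold_down: fold axis h@2; visible region now rows[2,4) x cols[0,1) = 2x1
Op 5 cut(0, 0): punch at orig (2,0); cuts so far [(2, 0)]; region rows[2,4) x cols[0,1) = 2x1
Unfold 1 (reflect across h@2): 2 holes -> [(1, 0), (2, 0)]
Unfold 2 (reflect across v@1): 4 holes -> [(1, 0), (1, 1), (2, 0), (2, 1)]
Unfold 3 (reflect across h@4): 8 holes -> [(1, 0), (1, 1), (2, 0), (2, 1), (5, 0), (5, 1), (6, 0), (6, 1)]
Unfold 4 (reflect across v@2): 16 holes -> [(1, 0), (1, 1), (1, 2), (1, 3), (2, 0), (2, 1), (2, 2), (2, 3), (5, 0), (5, 1), (5, 2), (5, 3), (6, 0), (6, 1), (6, 2), (6, 3)]

Answer: ....
OOOO
OOOO
....
....
OOOO
OOOO
....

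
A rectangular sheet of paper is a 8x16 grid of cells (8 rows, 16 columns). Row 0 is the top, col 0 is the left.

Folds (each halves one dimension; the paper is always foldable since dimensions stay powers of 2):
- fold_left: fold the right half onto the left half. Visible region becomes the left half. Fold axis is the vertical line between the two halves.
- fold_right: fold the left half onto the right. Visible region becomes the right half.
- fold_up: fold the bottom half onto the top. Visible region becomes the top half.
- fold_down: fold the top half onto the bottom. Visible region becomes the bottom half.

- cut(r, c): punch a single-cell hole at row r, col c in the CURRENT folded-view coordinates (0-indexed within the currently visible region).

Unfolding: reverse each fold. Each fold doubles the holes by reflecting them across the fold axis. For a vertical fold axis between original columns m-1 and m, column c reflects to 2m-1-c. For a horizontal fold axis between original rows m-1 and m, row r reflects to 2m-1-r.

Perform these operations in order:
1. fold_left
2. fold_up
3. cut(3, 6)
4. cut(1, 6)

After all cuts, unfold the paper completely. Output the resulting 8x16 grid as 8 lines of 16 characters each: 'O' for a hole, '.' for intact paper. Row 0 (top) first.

Op 1 fold_left: fold axis v@8; visible region now rows[0,8) x cols[0,8) = 8x8
Op 2 fold_up: fold axis h@4; visible region now rows[0,4) x cols[0,8) = 4x8
Op 3 cut(3, 6): punch at orig (3,6); cuts so far [(3, 6)]; region rows[0,4) x cols[0,8) = 4x8
Op 4 cut(1, 6): punch at orig (1,6); cuts so far [(1, 6), (3, 6)]; region rows[0,4) x cols[0,8) = 4x8
Unfold 1 (reflect across h@4): 4 holes -> [(1, 6), (3, 6), (4, 6), (6, 6)]
Unfold 2 (reflect across v@8): 8 holes -> [(1, 6), (1, 9), (3, 6), (3, 9), (4, 6), (4, 9), (6, 6), (6, 9)]

Answer: ................
......O..O......
................
......O..O......
......O..O......
................
......O..O......
................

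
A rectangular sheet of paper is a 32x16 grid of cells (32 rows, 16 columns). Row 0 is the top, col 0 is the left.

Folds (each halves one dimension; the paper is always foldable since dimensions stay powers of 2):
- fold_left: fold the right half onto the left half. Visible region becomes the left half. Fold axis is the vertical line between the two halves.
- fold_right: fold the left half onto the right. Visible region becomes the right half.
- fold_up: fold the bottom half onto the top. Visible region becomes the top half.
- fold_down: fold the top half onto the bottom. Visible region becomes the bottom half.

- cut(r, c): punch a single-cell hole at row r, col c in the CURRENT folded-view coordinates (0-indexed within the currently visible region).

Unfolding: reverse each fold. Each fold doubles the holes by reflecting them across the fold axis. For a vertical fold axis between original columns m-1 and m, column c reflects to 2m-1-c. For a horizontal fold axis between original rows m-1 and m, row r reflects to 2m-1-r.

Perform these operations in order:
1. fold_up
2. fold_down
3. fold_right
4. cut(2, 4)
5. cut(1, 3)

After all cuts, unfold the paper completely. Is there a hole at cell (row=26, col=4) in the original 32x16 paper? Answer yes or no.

Op 1 fold_up: fold axis h@16; visible region now rows[0,16) x cols[0,16) = 16x16
Op 2 fold_down: fold axis h@8; visible region now rows[8,16) x cols[0,16) = 8x16
Op 3 fold_right: fold axis v@8; visible region now rows[8,16) x cols[8,16) = 8x8
Op 4 cut(2, 4): punch at orig (10,12); cuts so far [(10, 12)]; region rows[8,16) x cols[8,16) = 8x8
Op 5 cut(1, 3): punch at orig (9,11); cuts so far [(9, 11), (10, 12)]; region rows[8,16) x cols[8,16) = 8x8
Unfold 1 (reflect across v@8): 4 holes -> [(9, 4), (9, 11), (10, 3), (10, 12)]
Unfold 2 (reflect across h@8): 8 holes -> [(5, 3), (5, 12), (6, 4), (6, 11), (9, 4), (9, 11), (10, 3), (10, 12)]
Unfold 3 (reflect across h@16): 16 holes -> [(5, 3), (5, 12), (6, 4), (6, 11), (9, 4), (9, 11), (10, 3), (10, 12), (21, 3), (21, 12), (22, 4), (22, 11), (25, 4), (25, 11), (26, 3), (26, 12)]
Holes: [(5, 3), (5, 12), (6, 4), (6, 11), (9, 4), (9, 11), (10, 3), (10, 12), (21, 3), (21, 12), (22, 4), (22, 11), (25, 4), (25, 11), (26, 3), (26, 12)]

Answer: no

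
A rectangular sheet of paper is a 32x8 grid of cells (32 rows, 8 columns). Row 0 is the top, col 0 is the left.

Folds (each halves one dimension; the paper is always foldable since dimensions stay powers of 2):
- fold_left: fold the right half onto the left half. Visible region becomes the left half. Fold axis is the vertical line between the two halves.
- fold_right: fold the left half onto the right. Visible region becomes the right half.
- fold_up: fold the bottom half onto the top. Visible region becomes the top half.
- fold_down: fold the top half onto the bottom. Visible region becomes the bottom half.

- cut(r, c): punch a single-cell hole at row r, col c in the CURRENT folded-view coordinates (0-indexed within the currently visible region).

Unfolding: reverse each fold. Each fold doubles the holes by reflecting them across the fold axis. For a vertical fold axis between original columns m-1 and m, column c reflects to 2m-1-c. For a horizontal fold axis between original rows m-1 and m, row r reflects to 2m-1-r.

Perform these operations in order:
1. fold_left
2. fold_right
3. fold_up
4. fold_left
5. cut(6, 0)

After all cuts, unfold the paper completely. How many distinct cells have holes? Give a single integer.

Op 1 fold_left: fold axis v@4; visible region now rows[0,32) x cols[0,4) = 32x4
Op 2 fold_right: fold axis v@2; visible region now rows[0,32) x cols[2,4) = 32x2
Op 3 fold_up: fold axis h@16; visible region now rows[0,16) x cols[2,4) = 16x2
Op 4 fold_left: fold axis v@3; visible region now rows[0,16) x cols[2,3) = 16x1
Op 5 cut(6, 0): punch at orig (6,2); cuts so far [(6, 2)]; region rows[0,16) x cols[2,3) = 16x1
Unfold 1 (reflect across v@3): 2 holes -> [(6, 2), (6, 3)]
Unfold 2 (reflect across h@16): 4 holes -> [(6, 2), (6, 3), (25, 2), (25, 3)]
Unfold 3 (reflect across v@2): 8 holes -> [(6, 0), (6, 1), (6, 2), (6, 3), (25, 0), (25, 1), (25, 2), (25, 3)]
Unfold 4 (reflect across v@4): 16 holes -> [(6, 0), (6, 1), (6, 2), (6, 3), (6, 4), (6, 5), (6, 6), (6, 7), (25, 0), (25, 1), (25, 2), (25, 3), (25, 4), (25, 5), (25, 6), (25, 7)]

Answer: 16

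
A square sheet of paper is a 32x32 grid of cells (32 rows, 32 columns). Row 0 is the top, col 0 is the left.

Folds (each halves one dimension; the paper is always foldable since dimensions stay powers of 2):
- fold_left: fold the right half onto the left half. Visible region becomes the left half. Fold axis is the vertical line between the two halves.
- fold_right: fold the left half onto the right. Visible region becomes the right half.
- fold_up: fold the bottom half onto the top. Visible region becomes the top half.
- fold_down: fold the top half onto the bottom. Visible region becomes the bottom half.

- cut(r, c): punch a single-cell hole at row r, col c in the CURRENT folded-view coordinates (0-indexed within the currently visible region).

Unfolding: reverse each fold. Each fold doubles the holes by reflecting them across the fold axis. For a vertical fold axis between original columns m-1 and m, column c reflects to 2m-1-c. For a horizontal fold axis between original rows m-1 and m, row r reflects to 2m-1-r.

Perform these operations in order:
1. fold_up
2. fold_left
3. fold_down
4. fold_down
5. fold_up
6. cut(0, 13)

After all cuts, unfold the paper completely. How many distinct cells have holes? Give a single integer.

Answer: 32

Derivation:
Op 1 fold_up: fold axis h@16; visible region now rows[0,16) x cols[0,32) = 16x32
Op 2 fold_left: fold axis v@16; visible region now rows[0,16) x cols[0,16) = 16x16
Op 3 fold_down: fold axis h@8; visible region now rows[8,16) x cols[0,16) = 8x16
Op 4 fold_down: fold axis h@12; visible region now rows[12,16) x cols[0,16) = 4x16
Op 5 fold_up: fold axis h@14; visible region now rows[12,14) x cols[0,16) = 2x16
Op 6 cut(0, 13): punch at orig (12,13); cuts so far [(12, 13)]; region rows[12,14) x cols[0,16) = 2x16
Unfold 1 (reflect across h@14): 2 holes -> [(12, 13), (15, 13)]
Unfold 2 (reflect across h@12): 4 holes -> [(8, 13), (11, 13), (12, 13), (15, 13)]
Unfold 3 (reflect across h@8): 8 holes -> [(0, 13), (3, 13), (4, 13), (7, 13), (8, 13), (11, 13), (12, 13), (15, 13)]
Unfold 4 (reflect across v@16): 16 holes -> [(0, 13), (0, 18), (3, 13), (3, 18), (4, 13), (4, 18), (7, 13), (7, 18), (8, 13), (8, 18), (11, 13), (11, 18), (12, 13), (12, 18), (15, 13), (15, 18)]
Unfold 5 (reflect across h@16): 32 holes -> [(0, 13), (0, 18), (3, 13), (3, 18), (4, 13), (4, 18), (7, 13), (7, 18), (8, 13), (8, 18), (11, 13), (11, 18), (12, 13), (12, 18), (15, 13), (15, 18), (16, 13), (16, 18), (19, 13), (19, 18), (20, 13), (20, 18), (23, 13), (23, 18), (24, 13), (24, 18), (27, 13), (27, 18), (28, 13), (28, 18), (31, 13), (31, 18)]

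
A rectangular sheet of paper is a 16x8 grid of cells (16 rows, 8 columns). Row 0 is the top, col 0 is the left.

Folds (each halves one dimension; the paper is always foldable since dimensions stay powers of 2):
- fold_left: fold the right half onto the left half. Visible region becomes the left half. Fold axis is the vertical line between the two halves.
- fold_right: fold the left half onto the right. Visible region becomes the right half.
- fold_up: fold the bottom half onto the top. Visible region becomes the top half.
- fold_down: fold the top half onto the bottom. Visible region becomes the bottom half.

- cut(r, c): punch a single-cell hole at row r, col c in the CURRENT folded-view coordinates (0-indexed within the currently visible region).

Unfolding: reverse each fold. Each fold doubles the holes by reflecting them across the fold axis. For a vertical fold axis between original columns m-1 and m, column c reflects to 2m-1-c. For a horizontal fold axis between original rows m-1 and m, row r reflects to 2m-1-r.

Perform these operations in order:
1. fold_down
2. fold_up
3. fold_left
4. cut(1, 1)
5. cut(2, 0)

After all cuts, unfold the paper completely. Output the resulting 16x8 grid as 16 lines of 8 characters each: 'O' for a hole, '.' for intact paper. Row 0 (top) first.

Answer: ........
.O....O.
O......O
........
........
O......O
.O....O.
........
........
.O....O.
O......O
........
........
O......O
.O....O.
........

Derivation:
Op 1 fold_down: fold axis h@8; visible region now rows[8,16) x cols[0,8) = 8x8
Op 2 fold_up: fold axis h@12; visible region now rows[8,12) x cols[0,8) = 4x8
Op 3 fold_left: fold axis v@4; visible region now rows[8,12) x cols[0,4) = 4x4
Op 4 cut(1, 1): punch at orig (9,1); cuts so far [(9, 1)]; region rows[8,12) x cols[0,4) = 4x4
Op 5 cut(2, 0): punch at orig (10,0); cuts so far [(9, 1), (10, 0)]; region rows[8,12) x cols[0,4) = 4x4
Unfold 1 (reflect across v@4): 4 holes -> [(9, 1), (9, 6), (10, 0), (10, 7)]
Unfold 2 (reflect across h@12): 8 holes -> [(9, 1), (9, 6), (10, 0), (10, 7), (13, 0), (13, 7), (14, 1), (14, 6)]
Unfold 3 (reflect across h@8): 16 holes -> [(1, 1), (1, 6), (2, 0), (2, 7), (5, 0), (5, 7), (6, 1), (6, 6), (9, 1), (9, 6), (10, 0), (10, 7), (13, 0), (13, 7), (14, 1), (14, 6)]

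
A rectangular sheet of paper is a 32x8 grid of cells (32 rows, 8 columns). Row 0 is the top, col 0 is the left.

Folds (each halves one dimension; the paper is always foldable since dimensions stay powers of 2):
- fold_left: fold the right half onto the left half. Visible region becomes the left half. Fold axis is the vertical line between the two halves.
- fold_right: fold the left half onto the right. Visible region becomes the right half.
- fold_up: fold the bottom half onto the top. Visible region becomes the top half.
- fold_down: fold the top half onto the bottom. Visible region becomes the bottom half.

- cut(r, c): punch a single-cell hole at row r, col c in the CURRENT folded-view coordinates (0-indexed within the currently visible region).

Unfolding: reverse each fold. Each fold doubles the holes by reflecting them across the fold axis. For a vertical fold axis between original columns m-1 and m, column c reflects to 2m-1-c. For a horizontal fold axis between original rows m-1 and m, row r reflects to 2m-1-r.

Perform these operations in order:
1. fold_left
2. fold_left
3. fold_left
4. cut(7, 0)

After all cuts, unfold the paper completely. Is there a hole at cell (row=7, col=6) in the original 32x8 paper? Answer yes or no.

Op 1 fold_left: fold axis v@4; visible region now rows[0,32) x cols[0,4) = 32x4
Op 2 fold_left: fold axis v@2; visible region now rows[0,32) x cols[0,2) = 32x2
Op 3 fold_left: fold axis v@1; visible region now rows[0,32) x cols[0,1) = 32x1
Op 4 cut(7, 0): punch at orig (7,0); cuts so far [(7, 0)]; region rows[0,32) x cols[0,1) = 32x1
Unfold 1 (reflect across v@1): 2 holes -> [(7, 0), (7, 1)]
Unfold 2 (reflect across v@2): 4 holes -> [(7, 0), (7, 1), (7, 2), (7, 3)]
Unfold 3 (reflect across v@4): 8 holes -> [(7, 0), (7, 1), (7, 2), (7, 3), (7, 4), (7, 5), (7, 6), (7, 7)]
Holes: [(7, 0), (7, 1), (7, 2), (7, 3), (7, 4), (7, 5), (7, 6), (7, 7)]

Answer: yes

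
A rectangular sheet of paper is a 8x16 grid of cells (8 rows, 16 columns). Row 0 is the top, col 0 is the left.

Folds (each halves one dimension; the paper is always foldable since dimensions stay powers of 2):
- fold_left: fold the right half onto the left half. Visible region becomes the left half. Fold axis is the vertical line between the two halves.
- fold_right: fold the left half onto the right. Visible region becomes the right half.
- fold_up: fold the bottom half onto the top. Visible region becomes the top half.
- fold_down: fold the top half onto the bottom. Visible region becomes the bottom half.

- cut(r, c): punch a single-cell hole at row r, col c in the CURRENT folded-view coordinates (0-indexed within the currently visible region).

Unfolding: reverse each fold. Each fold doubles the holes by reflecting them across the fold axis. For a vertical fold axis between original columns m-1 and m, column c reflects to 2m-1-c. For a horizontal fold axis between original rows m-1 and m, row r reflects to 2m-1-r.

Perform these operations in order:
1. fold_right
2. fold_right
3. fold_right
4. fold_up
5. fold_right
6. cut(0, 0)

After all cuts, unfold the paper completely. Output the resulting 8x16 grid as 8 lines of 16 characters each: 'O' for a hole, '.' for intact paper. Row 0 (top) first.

Op 1 fold_right: fold axis v@8; visible region now rows[0,8) x cols[8,16) = 8x8
Op 2 fold_right: fold axis v@12; visible region now rows[0,8) x cols[12,16) = 8x4
Op 3 fold_right: fold axis v@14; visible region now rows[0,8) x cols[14,16) = 8x2
Op 4 fold_up: fold axis h@4; visible region now rows[0,4) x cols[14,16) = 4x2
Op 5 fold_right: fold axis v@15; visible region now rows[0,4) x cols[15,16) = 4x1
Op 6 cut(0, 0): punch at orig (0,15); cuts so far [(0, 15)]; region rows[0,4) x cols[15,16) = 4x1
Unfold 1 (reflect across v@15): 2 holes -> [(0, 14), (0, 15)]
Unfold 2 (reflect across h@4): 4 holes -> [(0, 14), (0, 15), (7, 14), (7, 15)]
Unfold 3 (reflect across v@14): 8 holes -> [(0, 12), (0, 13), (0, 14), (0, 15), (7, 12), (7, 13), (7, 14), (7, 15)]
Unfold 4 (reflect across v@12): 16 holes -> [(0, 8), (0, 9), (0, 10), (0, 11), (0, 12), (0, 13), (0, 14), (0, 15), (7, 8), (7, 9), (7, 10), (7, 11), (7, 12), (7, 13), (7, 14), (7, 15)]
Unfold 5 (reflect across v@8): 32 holes -> [(0, 0), (0, 1), (0, 2), (0, 3), (0, 4), (0, 5), (0, 6), (0, 7), (0, 8), (0, 9), (0, 10), (0, 11), (0, 12), (0, 13), (0, 14), (0, 15), (7, 0), (7, 1), (7, 2), (7, 3), (7, 4), (7, 5), (7, 6), (7, 7), (7, 8), (7, 9), (7, 10), (7, 11), (7, 12), (7, 13), (7, 14), (7, 15)]

Answer: OOOOOOOOOOOOOOOO
................
................
................
................
................
................
OOOOOOOOOOOOOOOO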